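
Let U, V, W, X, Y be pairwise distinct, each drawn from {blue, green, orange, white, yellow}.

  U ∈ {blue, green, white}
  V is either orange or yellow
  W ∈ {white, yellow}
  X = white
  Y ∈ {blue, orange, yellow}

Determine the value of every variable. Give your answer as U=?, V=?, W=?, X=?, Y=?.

U=green, V=orange, W=yellow, X=white, Y=blue

X's domain is down to {white}, so X = white. Eliminate white elsewhere: U, W.
W's domain is down to {yellow}, so W = yellow. Eliminate yellow elsewhere: V, Y.
That leaves V = orange. Strike orange from Y.
Y has just one choice, so Y = blue. Eliminate blue elsewhere: U.
U's domain is down to {green}, so U = green.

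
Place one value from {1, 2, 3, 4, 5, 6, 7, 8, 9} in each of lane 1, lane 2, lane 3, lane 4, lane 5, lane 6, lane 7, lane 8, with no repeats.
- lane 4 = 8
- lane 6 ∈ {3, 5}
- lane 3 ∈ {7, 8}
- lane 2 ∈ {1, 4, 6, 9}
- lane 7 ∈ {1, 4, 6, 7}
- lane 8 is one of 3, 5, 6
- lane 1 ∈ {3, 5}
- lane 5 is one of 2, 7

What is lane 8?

lane 4 has just one choice, so lane 4 = 8. Remove 8 from lane 3.
That leaves lane 3 = 7. Eliminate 7 elsewhere: lane 5, lane 7.
lane 5 has just one choice, so lane 5 = 2.
lane 1 and lane 6 between them cover only {3, 5} — a naked pair. Remove those values from lane 8.
So lane 8 = 6.

6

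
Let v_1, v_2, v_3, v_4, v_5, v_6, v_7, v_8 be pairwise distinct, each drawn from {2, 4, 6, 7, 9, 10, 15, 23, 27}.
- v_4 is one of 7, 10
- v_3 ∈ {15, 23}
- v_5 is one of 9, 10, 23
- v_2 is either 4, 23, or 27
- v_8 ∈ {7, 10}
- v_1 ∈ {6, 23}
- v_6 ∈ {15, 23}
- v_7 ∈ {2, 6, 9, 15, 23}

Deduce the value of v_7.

2

The 2 variables v_3 and v_6 are confined to {15, 23}, which locks those values in; drop them from v_1, v_2, v_5, v_7.
v_1 must be 6 (only option left). Eliminate 6 elsewhere: v_7.
The 2 variables v_4 and v_8 are confined to {7, 10}, which locks those values in; drop them from v_5.
That leaves v_5 = 9. Remove 9 from v_7.
So v_7 = 2.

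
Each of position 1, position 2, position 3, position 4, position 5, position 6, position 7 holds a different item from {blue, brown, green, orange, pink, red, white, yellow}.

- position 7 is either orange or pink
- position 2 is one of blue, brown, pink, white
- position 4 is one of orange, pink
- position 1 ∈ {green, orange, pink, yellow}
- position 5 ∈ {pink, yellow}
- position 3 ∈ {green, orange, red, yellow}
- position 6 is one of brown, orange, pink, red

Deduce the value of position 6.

brown

position 4 and position 7 between them cover only {orange, pink} — a naked pair. Remove those values from position 1, position 2, position 3, position 5, position 6.
position 5 must be yellow (only option left). Strike yellow from position 1, position 3.
position 1 must be green (only option left). Strike green from position 3.
position 3 has just one choice, so position 3 = red. Eliminate red elsewhere: position 6.
So position 6 = brown.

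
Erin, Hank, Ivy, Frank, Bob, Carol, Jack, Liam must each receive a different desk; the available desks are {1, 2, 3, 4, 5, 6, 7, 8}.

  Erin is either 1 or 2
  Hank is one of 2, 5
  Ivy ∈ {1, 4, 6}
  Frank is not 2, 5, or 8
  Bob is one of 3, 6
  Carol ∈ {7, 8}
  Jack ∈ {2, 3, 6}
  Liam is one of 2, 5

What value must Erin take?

1

Among the 8 variables, 8 fits only Carol (and all 8 values in {1, 2, 3, 4, 5, 6, 7, 8} must be used), so Carol = 8.
Among the 7 still-open variables, 7 fits only Frank (and all 7 values in {1, 2, 3, 4, 5, 6, 7} must be used), so Frank = 7.
Among the 6 still-open variables, 4 fits only Ivy (and all 6 values in {1, 2, 3, 4, 5, 6} must be used), so Ivy = 4.
Among the 5 still-open variables, 1 fits only Erin (and all 5 values in {1, 2, 3, 5, 6} must be used), so Erin = 1.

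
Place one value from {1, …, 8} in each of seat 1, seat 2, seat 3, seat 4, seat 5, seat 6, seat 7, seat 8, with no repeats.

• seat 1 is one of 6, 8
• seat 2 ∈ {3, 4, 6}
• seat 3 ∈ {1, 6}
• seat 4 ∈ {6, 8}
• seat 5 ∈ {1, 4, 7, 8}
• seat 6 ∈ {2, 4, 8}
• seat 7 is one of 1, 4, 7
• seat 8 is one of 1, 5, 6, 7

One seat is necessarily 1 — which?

seat 3

The 8 variables draw from only 8 values {1, 2, 3, 4, 5, 6, 7, 8}, so each is used; only seat 6 can be 2, hence seat 6 = 2.
The 7 still-open variables together cover exactly {1, 3, 4, 5, 6, 7, 8} — 7 values for 7 variables — and 3 appears only in seat 2's list, so seat 2 = 3.
The 6 still-open variables draw from only 6 values {1, 4, 5, 6, 7, 8}, so each is used; only seat 8 can be 5, hence seat 8 = 5.
The 2 variables seat 1 and seat 4 are confined to {6, 8}, which locks those values in; drop them from seat 3, seat 5.
So 1 goes to seat 3.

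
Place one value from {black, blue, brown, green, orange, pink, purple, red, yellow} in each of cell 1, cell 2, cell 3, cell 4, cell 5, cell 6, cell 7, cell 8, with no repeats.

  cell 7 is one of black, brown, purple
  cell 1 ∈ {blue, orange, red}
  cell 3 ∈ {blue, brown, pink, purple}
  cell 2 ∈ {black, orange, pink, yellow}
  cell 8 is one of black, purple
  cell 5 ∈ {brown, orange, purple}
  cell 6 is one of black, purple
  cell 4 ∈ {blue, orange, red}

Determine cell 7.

brown

Among the 8 variables, yellow fits only cell 2 (and all 8 values in {black, blue, brown, orange, pink, purple, red, yellow} must be used), so cell 2 = yellow.
Among the 7 still-open variables, pink fits only cell 3 (and all 7 values in {black, blue, brown, orange, pink, purple, red} must be used), so cell 3 = pink.
cell 6 and cell 8 share exactly the 2 values {black, purple}; by pigeonhole those values go to them, so strike black, purple from cell 5, cell 7.
So cell 7 = brown.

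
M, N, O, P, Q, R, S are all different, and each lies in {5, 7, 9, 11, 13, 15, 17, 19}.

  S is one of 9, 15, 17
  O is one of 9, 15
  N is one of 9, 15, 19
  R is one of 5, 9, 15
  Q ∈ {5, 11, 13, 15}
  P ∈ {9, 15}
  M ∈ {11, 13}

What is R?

Among the 7 variables, 17 fits only S (and all 7 values in {5, 9, 11, 13, 15, 17, 19} must be used), so S = 17.
The 6 still-open variables together cover exactly {5, 9, 11, 13, 15, 19} — 6 values for 6 variables — and 19 appears only in N's list, so N = 19.
O and P between them cover only {9, 15} — a naked pair. Remove those values from Q, R.
So R = 5.

5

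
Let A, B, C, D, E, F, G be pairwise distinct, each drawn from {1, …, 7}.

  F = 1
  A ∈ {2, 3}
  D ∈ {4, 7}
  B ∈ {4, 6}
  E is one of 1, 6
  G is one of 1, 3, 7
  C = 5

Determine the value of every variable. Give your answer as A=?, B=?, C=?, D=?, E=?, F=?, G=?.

A=2, B=4, C=5, D=7, E=6, F=1, G=3

C has just one choice, so C = 5.
F has just one choice, so F = 1. Strike 1 from E, G.
E has just one choice, so E = 6. So B can't be 6.
B has just one choice, so B = 4. Remove 4 from D.
That leaves D = 7. So G can't be 7.
G has just one choice, so G = 3. So A can't be 3.
A must be 2 (only option left).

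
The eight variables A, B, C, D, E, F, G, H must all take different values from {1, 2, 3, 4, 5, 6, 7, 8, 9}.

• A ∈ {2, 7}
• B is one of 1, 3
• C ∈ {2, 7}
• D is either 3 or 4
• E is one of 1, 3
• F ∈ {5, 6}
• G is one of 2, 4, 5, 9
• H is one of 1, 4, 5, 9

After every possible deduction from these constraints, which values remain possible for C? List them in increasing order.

2, 7

Among the 8 variables, 6 fits only F (and all 8 values in {1, 2, 3, 4, 5, 6, 7, 9} must be used), so F = 6.
A and C share exactly the 2 values {2, 7}; by pigeonhole those values go to them, so strike 2, 7 from G.
B and E between them cover only {1, 3} — a naked pair. Remove those values from D, H.
D has just one choice, so D = 4. Strike 4 from G, H.
No further eliminations apply; C can still be any of 2, 7.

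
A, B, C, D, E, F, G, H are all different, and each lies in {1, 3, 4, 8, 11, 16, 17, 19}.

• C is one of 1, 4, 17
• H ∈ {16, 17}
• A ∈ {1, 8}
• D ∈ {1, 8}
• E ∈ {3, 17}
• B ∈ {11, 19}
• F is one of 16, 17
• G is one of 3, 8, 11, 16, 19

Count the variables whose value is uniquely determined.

The 8 variables draw from only 8 values {1, 3, 4, 8, 11, 16, 17, 19}, so each is used; only C can be 4, hence C = 4.
A and D share exactly the 2 values {1, 8}; by pigeonhole those values go to them, so strike 1, 8 from G.
The 2 variables F and H are confined to {16, 17}, which locks those values in; drop them from E, G.
E's domain is down to {3}, so E = 3. Eliminate 3 elsewhere: G.
Determined: C=4, E=3. The other variables each still have more than one consistent value. That makes 2.

2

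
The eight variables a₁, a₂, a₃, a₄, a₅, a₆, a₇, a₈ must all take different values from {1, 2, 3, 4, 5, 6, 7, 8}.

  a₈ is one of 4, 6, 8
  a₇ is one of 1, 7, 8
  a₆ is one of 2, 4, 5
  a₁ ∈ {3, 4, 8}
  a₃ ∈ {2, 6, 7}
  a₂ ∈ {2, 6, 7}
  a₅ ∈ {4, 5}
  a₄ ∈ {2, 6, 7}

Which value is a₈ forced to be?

8

Among the 8 variables, 1 fits only a₇ (and all 8 values in {1, 2, 3, 4, 5, 6, 7, 8} must be used), so a₇ = 1.
The 7 still-open variables together cover exactly {2, 3, 4, 5, 6, 7, 8} — 7 values for 7 variables — and 3 appears only in a₁'s list, so a₁ = 3.
Among the 6 still-open variables, 8 fits only a₈ (and all 6 values in {2, 4, 5, 6, 7, 8} must be used), so a₈ = 8.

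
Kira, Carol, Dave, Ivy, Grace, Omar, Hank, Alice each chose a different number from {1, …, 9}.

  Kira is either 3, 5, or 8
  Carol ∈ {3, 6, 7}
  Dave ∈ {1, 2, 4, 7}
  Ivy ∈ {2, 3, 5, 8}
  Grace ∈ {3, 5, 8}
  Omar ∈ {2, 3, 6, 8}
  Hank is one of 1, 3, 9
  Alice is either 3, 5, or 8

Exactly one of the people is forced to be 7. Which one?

Carol

Kira, Grace, Alice share exactly the 3 values {3, 5, 8}; by pigeonhole those values go to them, so strike 3, 5, 8 from Carol, Ivy, Omar, Hank.
That leaves Ivy = 2. Remove 2 from Dave, Omar.
Omar must be 6 (only option left). So Carol can't be 6.
So 7 goes to Carol.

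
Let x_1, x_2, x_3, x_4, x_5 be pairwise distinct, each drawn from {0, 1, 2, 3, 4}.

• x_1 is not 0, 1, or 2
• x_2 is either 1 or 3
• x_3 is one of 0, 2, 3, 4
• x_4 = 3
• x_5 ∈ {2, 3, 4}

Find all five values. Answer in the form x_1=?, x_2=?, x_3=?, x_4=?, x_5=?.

x_4's domain is down to {3}, so x_4 = 3. Eliminate 3 elsewhere: x_1, x_2, x_3, x_5.
x_1 must be 4 (only option left). Remove 4 from x_3, x_5.
x_2's domain is down to {1}, so x_2 = 1.
That leaves x_5 = 2. Eliminate 2 elsewhere: x_3.
That leaves x_3 = 0.

x_1=4, x_2=1, x_3=0, x_4=3, x_5=2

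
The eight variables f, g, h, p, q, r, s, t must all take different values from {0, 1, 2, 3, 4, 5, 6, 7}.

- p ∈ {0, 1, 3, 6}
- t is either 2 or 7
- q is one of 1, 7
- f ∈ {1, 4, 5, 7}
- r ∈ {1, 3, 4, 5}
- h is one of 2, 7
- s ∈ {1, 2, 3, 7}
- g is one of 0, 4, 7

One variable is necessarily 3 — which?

s

The 8 variables together cover exactly {0, 1, 2, 3, 4, 5, 6, 7} — 8 values for 8 variables — and 6 appears only in p's list, so p = 6.
The 7 still-open variables together cover exactly {0, 1, 2, 3, 4, 5, 7} — 7 values for 7 variables — and 0 appears only in g's list, so g = 0.
h and t between them cover only {2, 7} — a naked pair. Remove those values from f, q, s.
q must be 1 (only option left). Eliminate 1 elsewhere: f, r, s.
So 3 goes to s.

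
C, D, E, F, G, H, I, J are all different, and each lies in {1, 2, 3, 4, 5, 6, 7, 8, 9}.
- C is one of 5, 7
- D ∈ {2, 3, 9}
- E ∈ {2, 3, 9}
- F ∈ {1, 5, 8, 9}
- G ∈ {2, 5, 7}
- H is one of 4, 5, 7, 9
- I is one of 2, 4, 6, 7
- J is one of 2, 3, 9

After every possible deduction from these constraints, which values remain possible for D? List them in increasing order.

The 3 variables D, E, J are confined to {2, 3, 9}, which locks those values in; drop them from F, G, H, I.
C and G between them cover only {5, 7} — a naked pair. Remove those values from F, H, I.
H's domain is down to {4}, so H = 4. So I can't be 4.
I's domain is down to {6}, so I = 6.
No further eliminations apply; D can still be any of 2, 3, 9.

2, 3, 9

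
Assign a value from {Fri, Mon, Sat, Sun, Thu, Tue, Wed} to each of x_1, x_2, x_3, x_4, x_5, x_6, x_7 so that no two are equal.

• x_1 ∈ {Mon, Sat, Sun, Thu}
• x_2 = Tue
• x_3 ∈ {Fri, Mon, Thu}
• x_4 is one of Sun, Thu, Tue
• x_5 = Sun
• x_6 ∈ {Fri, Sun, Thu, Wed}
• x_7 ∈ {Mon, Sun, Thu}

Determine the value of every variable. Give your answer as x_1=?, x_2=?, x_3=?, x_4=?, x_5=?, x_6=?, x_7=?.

x_1=Sat, x_2=Tue, x_3=Fri, x_4=Thu, x_5=Sun, x_6=Wed, x_7=Mon

x_2's domain is down to {Tue}, so x_2 = Tue. Strike Tue from x_4.
x_5 must be Sun (only option left). Strike Sun from x_1, x_4, x_6, x_7.
x_4 has just one choice, so x_4 = Thu. Strike Thu from x_1, x_3, x_6, x_7.
x_7 has just one choice, so x_7 = Mon. Remove Mon from x_1, x_3.
That leaves x_1 = Sat.
x_3's domain is down to {Fri}, so x_3 = Fri. Strike Fri from x_6.
x_6's domain is down to {Wed}, so x_6 = Wed.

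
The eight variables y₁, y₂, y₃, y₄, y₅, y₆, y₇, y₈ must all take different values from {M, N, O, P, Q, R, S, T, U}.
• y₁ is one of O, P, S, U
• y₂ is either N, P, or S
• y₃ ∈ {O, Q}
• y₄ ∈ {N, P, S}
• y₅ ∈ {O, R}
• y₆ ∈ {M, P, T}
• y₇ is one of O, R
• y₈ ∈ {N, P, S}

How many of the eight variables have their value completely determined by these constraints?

y₅ and y₇ share exactly the 2 values {O, R}; by pigeonhole those values go to them, so strike O, R from y₁, y₃.
y₃ must be Q (only option left).
The 3 variables y₂, y₄, y₈ are confined to {N, P, S}, which locks those values in; drop them from y₁, y₆.
That leaves y₁ = U.
Determined: y₁=U, y₃=Q. The other variables each still have more than one consistent value. That makes 2.

2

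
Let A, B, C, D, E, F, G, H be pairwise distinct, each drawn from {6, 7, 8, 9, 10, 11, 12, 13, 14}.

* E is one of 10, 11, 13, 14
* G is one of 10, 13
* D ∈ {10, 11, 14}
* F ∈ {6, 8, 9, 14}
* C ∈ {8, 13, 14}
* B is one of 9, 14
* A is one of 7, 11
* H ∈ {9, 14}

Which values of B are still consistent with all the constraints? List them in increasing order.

9, 14

The 8 variables draw from only 8 values {6, 7, 8, 9, 10, 11, 13, 14}, so each is used; only F can be 6, hence F = 6.
The 7 still-open variables together cover exactly {7, 8, 9, 10, 11, 13, 14} — 7 values for 7 variables — and 7 appears only in A's list, so A = 7.
The 6 still-open variables draw from only 6 values {8, 9, 10, 11, 13, 14}, so each is used; only C can be 8, hence C = 8.
The 2 variables B and H are confined to {9, 14}, which locks those values in; drop them from D, E.
No further eliminations apply; B can still be any of 9, 14.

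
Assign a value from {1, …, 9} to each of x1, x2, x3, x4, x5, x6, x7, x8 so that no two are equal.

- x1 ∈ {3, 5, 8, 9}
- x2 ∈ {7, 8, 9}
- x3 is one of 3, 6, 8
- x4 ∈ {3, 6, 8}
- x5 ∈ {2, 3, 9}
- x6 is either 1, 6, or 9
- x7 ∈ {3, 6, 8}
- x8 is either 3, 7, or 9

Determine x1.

5

Among the 8 variables, 1 fits only x6 (and all 8 values in {1, 2, 3, 5, 6, 7, 8, 9} must be used), so x6 = 1.
The 7 still-open variables draw from only 7 values {2, 3, 5, 6, 7, 8, 9}, so each is used; only x5 can be 2, hence x5 = 2.
The 6 still-open variables draw from only 6 values {3, 5, 6, 7, 8, 9}, so each is used; only x1 can be 5, hence x1 = 5.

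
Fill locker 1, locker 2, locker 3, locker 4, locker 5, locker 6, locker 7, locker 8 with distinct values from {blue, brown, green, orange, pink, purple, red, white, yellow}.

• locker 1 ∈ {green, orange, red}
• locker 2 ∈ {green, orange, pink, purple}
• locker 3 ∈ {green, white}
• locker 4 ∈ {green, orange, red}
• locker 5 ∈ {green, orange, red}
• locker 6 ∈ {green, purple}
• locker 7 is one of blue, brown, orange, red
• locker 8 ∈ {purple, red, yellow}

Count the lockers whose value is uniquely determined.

locker 1, locker 4, locker 5 between them cover only {green, orange, red} — a naked triple. Remove those values from locker 2, locker 3, locker 6, locker 7, locker 8.
locker 3's domain is down to {white}, so locker 3 = white.
locker 6's domain is down to {purple}, so locker 6 = purple. Eliminate purple elsewhere: locker 2, locker 8.
locker 8's domain is down to {yellow}, so locker 8 = yellow.
locker 2's domain is down to {pink}, so locker 2 = pink.
Determined: locker 2=pink, locker 3=white, locker 6=purple, locker 8=yellow. The other lockers each still have more than one consistent value. That makes 4.

4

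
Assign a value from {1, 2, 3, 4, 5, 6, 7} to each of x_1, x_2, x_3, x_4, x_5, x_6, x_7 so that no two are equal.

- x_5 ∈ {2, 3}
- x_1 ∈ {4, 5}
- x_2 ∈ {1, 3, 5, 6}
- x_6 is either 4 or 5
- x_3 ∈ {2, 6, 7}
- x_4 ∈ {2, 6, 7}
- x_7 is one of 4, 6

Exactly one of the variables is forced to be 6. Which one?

Among the 7 variables, 1 fits only x_2 (and all 7 values in {1, 2, 3, 4, 5, 6, 7} must be used), so x_2 = 1.
The 6 still-open variables draw from only 6 values {2, 3, 4, 5, 6, 7}, so each is used; only x_5 can be 3, hence x_5 = 3.
x_1 and x_6 between them cover only {4, 5} — a naked pair. Remove those values from x_7.
So 6 goes to x_7.

x_7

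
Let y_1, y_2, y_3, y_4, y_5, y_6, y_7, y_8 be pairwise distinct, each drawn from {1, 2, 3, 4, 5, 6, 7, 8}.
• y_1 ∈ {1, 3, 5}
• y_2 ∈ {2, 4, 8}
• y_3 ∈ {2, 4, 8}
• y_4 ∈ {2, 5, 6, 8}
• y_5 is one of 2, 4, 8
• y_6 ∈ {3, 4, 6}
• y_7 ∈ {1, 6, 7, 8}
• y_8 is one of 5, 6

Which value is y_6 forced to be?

3

The 8 variables draw from only 8 values {1, 2, 3, 4, 5, 6, 7, 8}, so each is used; only y_7 can be 7, hence y_7 = 7.
The 7 still-open variables together cover exactly {1, 2, 3, 4, 5, 6, 8} — 7 values for 7 variables — and 1 appears only in y_1's list, so y_1 = 1.
The 6 still-open variables together cover exactly {2, 3, 4, 5, 6, 8} — 6 values for 6 variables — and 3 appears only in y_6's list, so y_6 = 3.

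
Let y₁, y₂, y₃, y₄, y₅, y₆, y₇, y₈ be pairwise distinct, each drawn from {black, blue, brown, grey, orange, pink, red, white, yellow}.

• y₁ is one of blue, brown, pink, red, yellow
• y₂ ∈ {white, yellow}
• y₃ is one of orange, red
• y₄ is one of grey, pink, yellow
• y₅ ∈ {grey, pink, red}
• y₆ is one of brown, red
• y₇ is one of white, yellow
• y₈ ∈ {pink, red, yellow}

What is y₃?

The 8 variables together cover exactly {blue, brown, grey, orange, pink, red, white, yellow} — 8 values for 8 variables — and blue appears only in y₁'s list, so y₁ = blue.
The 7 still-open variables together cover exactly {brown, grey, orange, pink, red, white, yellow} — 7 values for 7 variables — and brown appears only in y₆'s list, so y₆ = brown.
Among the 6 still-open variables, orange fits only y₃ (and all 6 values in {grey, orange, pink, red, white, yellow} must be used), so y₃ = orange.

orange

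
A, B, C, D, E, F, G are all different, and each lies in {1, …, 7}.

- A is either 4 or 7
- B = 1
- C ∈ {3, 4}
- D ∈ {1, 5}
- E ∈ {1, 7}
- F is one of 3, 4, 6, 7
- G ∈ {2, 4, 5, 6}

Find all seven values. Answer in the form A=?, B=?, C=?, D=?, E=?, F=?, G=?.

B has just one choice, so B = 1. Remove 1 from D, E.
D must be 5 (only option left). Remove 5 from G.
E has just one choice, so E = 7. Remove 7 from A, F.
A must be 4 (only option left). Remove 4 from C, F, G.
C has just one choice, so C = 3. Eliminate 3 elsewhere: F.
F's domain is down to {6}, so F = 6. Strike 6 from G.
G has just one choice, so G = 2.

A=4, B=1, C=3, D=5, E=7, F=6, G=2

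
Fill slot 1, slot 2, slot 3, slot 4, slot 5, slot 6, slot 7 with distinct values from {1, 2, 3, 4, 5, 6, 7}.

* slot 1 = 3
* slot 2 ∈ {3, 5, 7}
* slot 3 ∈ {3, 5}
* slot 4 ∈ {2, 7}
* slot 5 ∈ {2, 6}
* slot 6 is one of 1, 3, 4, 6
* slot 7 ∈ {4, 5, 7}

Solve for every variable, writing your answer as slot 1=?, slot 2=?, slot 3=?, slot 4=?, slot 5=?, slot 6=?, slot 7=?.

slot 1 must be 3 (only option left). So slot 2, slot 3, slot 6 can't be 3.
That leaves slot 3 = 5. So slot 2, slot 7 can't be 5.
slot 2's domain is down to {7}, so slot 2 = 7. Eliminate 7 elsewhere: slot 4, slot 7.
slot 4 must be 2 (only option left). So slot 5 can't be 2.
slot 5's domain is down to {6}, so slot 5 = 6. Remove 6 from slot 6.
slot 7 has just one choice, so slot 7 = 4. Eliminate 4 elsewhere: slot 6.
slot 6 must be 1 (only option left).

slot 1=3, slot 2=7, slot 3=5, slot 4=2, slot 5=6, slot 6=1, slot 7=4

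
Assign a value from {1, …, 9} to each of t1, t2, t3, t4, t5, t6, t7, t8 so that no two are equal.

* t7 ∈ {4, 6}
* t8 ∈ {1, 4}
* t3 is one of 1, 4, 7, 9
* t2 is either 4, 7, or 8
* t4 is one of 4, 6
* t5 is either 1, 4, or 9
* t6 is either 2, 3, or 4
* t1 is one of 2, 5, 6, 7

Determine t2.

The 2 variables t4 and t7 are confined to {4, 6}, which locks those values in; drop them from t1, t2, t3, t5, t6, t8.
That leaves t8 = 1. Eliminate 1 elsewhere: t3, t5.
t5's domain is down to {9}, so t5 = 9. Eliminate 9 elsewhere: t3.
That leaves t3 = 7. Eliminate 7 elsewhere: t1, t2.
So t2 = 8.

8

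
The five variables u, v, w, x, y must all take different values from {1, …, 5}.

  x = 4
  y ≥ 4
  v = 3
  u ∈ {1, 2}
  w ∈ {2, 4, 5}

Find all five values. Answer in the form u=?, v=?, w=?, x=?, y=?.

v must be 3 (only option left).
x has just one choice, so x = 4. Eliminate 4 elsewhere: w, y.
y must be 5 (only option left). Eliminate 5 elsewhere: w.
w must be 2 (only option left). Strike 2 from u.
That leaves u = 1.

u=1, v=3, w=2, x=4, y=5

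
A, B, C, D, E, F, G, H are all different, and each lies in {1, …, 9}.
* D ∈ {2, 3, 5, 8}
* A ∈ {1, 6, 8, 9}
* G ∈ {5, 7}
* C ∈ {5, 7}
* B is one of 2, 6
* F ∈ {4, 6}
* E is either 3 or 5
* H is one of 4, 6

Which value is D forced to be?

C and G between them cover only {5, 7} — a naked pair. Remove those values from D, E.
That leaves E = 3. So D can't be 3.
F and H share exactly the 2 values {4, 6}; by pigeonhole those values go to them, so strike 4, 6 from A, B.
B must be 2 (only option left). Strike 2 from D.
So D = 8.

8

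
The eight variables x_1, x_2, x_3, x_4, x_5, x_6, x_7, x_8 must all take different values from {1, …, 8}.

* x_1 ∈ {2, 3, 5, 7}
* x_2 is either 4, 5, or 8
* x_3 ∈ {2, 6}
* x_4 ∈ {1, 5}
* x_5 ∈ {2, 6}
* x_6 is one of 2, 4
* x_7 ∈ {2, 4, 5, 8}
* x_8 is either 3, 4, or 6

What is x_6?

Among the 8 variables, 1 fits only x_4 (and all 8 values in {1, 2, 3, 4, 5, 6, 7, 8} must be used), so x_4 = 1.
Among the 7 still-open variables, 7 fits only x_1 (and all 7 values in {2, 3, 4, 5, 6, 7, 8} must be used), so x_1 = 7.
The 6 still-open variables together cover exactly {2, 3, 4, 5, 6, 8} — 6 values for 6 variables — and 3 appears only in x_8's list, so x_8 = 3.
x_3 and x_5 between them cover only {2, 6} — a naked pair. Remove those values from x_6, x_7.
So x_6 = 4.

4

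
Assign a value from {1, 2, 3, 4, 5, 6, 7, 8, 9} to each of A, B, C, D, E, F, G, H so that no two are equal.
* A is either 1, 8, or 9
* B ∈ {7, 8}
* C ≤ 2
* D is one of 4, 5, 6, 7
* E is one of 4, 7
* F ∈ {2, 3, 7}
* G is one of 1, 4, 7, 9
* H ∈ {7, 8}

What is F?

3

B and H share exactly the 2 values {7, 8}; by pigeonhole those values go to them, so strike 7, 8 from A, D, E, F, G.
E must be 4 (only option left). Strike 4 from D, G.
A and G share exactly the 2 values {1, 9}; by pigeonhole those values go to them, so strike 1, 9 from C.
C must be 2 (only option left). Eliminate 2 elsewhere: F.
So F = 3.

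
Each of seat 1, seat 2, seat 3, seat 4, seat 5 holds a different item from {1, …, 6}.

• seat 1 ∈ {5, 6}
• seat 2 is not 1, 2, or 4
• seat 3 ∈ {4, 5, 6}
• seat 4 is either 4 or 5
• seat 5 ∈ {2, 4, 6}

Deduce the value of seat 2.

3

The 5 variables together cover exactly {2, 3, 4, 5, 6} — 5 values for 5 variables — and 2 appears only in seat 5's list, so seat 5 = 2.
The 4 still-open variables draw from only 4 values {3, 4, 5, 6}, so each is used; only seat 2 can be 3, hence seat 2 = 3.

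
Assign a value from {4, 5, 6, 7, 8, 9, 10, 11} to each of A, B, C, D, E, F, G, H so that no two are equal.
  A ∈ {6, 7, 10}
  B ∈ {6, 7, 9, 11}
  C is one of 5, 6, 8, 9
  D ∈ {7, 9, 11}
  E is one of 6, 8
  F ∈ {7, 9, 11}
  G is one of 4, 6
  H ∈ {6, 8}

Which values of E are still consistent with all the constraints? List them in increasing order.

The 8 variables together cover exactly {4, 5, 6, 7, 8, 9, 10, 11} — 8 values for 8 variables — and 4 appears only in G's list, so G = 4.
Among the 7 still-open variables, 5 fits only C (and all 7 values in {5, 6, 7, 8, 9, 10, 11} must be used), so C = 5.
The 6 still-open variables together cover exactly {6, 7, 8, 9, 10, 11} — 6 values for 6 variables — and 10 appears only in A's list, so A = 10.
The 2 variables E and H are confined to {6, 8}, which locks those values in; drop them from B.
No further eliminations apply; E can still be any of 6, 8.

6, 8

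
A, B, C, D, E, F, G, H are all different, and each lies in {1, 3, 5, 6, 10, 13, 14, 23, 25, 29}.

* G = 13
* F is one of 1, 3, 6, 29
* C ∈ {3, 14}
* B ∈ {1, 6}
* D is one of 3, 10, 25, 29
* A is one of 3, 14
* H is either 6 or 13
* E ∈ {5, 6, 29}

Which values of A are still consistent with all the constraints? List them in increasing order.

3, 14

G has just one choice, so G = 13. Eliminate 13 elsewhere: H.
H has just one choice, so H = 6. Eliminate 6 elsewhere: B, E, F.
B must be 1 (only option left). Remove 1 from F.
The 2 variables A and C are confined to {3, 14}, which locks those values in; drop them from D, F.
That leaves F = 29. Strike 29 from D, E.
E has just one choice, so E = 5.
No further eliminations apply; A can still be any of 3, 14.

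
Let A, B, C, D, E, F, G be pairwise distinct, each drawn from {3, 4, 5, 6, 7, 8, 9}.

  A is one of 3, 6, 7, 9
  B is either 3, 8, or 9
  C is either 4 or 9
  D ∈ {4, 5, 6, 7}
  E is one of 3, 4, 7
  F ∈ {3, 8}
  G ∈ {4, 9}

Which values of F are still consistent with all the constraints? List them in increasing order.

3, 8

The 7 variables draw from only 7 values {3, 4, 5, 6, 7, 8, 9}, so each is used; only D can be 5, hence D = 5.
The 6 still-open variables draw from only 6 values {3, 4, 6, 7, 8, 9}, so each is used; only A can be 6, hence A = 6.
The 5 still-open variables draw from only 5 values {3, 4, 7, 8, 9}, so each is used; only E can be 7, hence E = 7.
C and G share exactly the 2 values {4, 9}; by pigeonhole those values go to them, so strike 4, 9 from B.
No further eliminations apply; F can still be any of 3, 8.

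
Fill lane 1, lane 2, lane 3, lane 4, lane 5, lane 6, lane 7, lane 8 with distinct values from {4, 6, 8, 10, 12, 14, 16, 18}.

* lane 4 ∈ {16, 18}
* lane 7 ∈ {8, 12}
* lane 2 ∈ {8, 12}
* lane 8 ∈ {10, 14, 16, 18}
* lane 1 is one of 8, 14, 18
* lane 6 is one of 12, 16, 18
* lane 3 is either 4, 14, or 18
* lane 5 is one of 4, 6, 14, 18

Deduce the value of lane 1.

14

Among the 8 variables, 6 fits only lane 5 (and all 8 values in {4, 6, 8, 10, 12, 14, 16, 18} must be used), so lane 5 = 6.
The 7 still-open variables together cover exactly {4, 8, 10, 12, 14, 16, 18} — 7 values for 7 variables — and 4 appears only in lane 3's list, so lane 3 = 4.
The 6 still-open variables together cover exactly {8, 10, 12, 14, 16, 18} — 6 values for 6 variables — and 10 appears only in lane 8's list, so lane 8 = 10.
The 5 still-open variables together cover exactly {8, 12, 14, 16, 18} — 5 values for 5 variables — and 14 appears only in lane 1's list, so lane 1 = 14.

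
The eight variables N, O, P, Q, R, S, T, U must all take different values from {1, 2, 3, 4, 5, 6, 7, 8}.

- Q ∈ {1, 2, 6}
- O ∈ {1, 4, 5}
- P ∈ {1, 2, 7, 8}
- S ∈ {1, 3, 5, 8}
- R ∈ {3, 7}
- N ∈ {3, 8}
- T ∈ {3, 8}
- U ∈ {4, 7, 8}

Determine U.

The 8 variables together cover exactly {1, 2, 3, 4, 5, 6, 7, 8} — 8 values for 8 variables — and 6 appears only in Q's list, so Q = 6.
The 7 still-open variables together cover exactly {1, 2, 3, 4, 5, 7, 8} — 7 values for 7 variables — and 2 appears only in P's list, so P = 2.
The 2 variables N and T are confined to {3, 8}, which locks those values in; drop them from R, S, U.
R's domain is down to {7}, so R = 7. Remove 7 from U.
So U = 4.

4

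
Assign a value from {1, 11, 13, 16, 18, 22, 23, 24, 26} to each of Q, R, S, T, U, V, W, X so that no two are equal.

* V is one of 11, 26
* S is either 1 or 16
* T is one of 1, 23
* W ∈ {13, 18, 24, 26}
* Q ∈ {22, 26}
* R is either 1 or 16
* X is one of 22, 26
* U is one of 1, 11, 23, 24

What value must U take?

Q and X share exactly the 2 values {22, 26}; by pigeonhole those values go to them, so strike 22, 26 from V, W.
V's domain is down to {11}, so V = 11. Remove 11 from U.
The 2 variables R and S are confined to {1, 16}, which locks those values in; drop them from T, U.
T must be 23 (only option left). Eliminate 23 elsewhere: U.
So U = 24.

24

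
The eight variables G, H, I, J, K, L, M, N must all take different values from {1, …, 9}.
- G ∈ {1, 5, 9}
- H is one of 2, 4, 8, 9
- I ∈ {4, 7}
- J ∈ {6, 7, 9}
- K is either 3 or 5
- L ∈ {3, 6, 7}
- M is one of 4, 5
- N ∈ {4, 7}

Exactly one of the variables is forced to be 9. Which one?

I and N between them cover only {4, 7} — a naked pair. Remove those values from H, J, L, M.
M has just one choice, so M = 5. Eliminate 5 elsewhere: G, K.
K's domain is down to {3}, so K = 3. Strike 3 from L.
L must be 6 (only option left). So J can't be 6.
So 9 goes to J.

J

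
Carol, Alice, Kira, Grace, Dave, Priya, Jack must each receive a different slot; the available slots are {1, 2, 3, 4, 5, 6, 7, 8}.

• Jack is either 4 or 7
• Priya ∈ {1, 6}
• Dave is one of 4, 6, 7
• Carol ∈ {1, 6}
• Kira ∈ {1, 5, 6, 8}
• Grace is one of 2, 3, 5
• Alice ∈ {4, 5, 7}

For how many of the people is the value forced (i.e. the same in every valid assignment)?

2

Carol and Priya between them cover only {1, 6} — a naked pair. Remove those values from Kira, Dave.
Dave and Jack share exactly the 2 values {4, 7}; by pigeonhole those values go to them, so strike 4, 7 from Alice.
Alice must be 5 (only option left). Eliminate 5 elsewhere: Kira, Grace.
Kira has just one choice, so Kira = 8.
Determined: Alice=5, Kira=8. The other people each still have more than one consistent value. That makes 2.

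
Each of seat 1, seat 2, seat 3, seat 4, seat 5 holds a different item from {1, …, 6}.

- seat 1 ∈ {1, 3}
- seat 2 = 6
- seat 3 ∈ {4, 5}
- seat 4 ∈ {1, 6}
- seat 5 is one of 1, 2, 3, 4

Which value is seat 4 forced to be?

1

seat 2 has just one choice, so seat 2 = 6. Eliminate 6 elsewhere: seat 4.
So seat 4 = 1.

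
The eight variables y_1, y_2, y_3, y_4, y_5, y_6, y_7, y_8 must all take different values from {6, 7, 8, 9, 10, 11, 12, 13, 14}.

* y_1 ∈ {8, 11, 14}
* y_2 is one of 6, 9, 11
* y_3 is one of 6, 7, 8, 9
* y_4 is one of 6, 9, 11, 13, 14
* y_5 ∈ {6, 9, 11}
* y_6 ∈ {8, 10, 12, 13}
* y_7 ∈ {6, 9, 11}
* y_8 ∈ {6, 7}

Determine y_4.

y_2, y_5, y_7 between them cover only {6, 9, 11} — a naked triple. Remove those values from y_1, y_3, y_4, y_8.
That leaves y_8 = 7. Eliminate 7 elsewhere: y_3.
That leaves y_3 = 8. Eliminate 8 elsewhere: y_1, y_6.
y_1 has just one choice, so y_1 = 14. Remove 14 from y_4.
So y_4 = 13.

13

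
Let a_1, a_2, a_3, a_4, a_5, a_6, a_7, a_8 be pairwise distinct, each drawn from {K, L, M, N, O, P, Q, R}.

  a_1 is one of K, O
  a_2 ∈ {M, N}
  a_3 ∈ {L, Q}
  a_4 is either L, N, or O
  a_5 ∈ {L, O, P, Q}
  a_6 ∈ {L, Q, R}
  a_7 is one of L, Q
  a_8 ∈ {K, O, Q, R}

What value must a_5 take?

P

The 8 variables draw from only 8 values {K, L, M, N, O, P, Q, R}, so each is used; only a_2 can be M, hence a_2 = M.
The 7 still-open variables together cover exactly {K, L, N, O, P, Q, R} — 7 values for 7 variables — and N appears only in a_4's list, so a_4 = N.
The 6 still-open variables draw from only 6 values {K, L, O, P, Q, R}, so each is used; only a_5 can be P, hence a_5 = P.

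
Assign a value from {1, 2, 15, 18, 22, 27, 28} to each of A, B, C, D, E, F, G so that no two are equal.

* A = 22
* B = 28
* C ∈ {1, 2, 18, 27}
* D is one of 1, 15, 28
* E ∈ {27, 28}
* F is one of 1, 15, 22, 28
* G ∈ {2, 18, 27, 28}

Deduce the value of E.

27

A must be 22 (only option left). Remove 22 from F.
B's domain is down to {28}, so B = 28. Eliminate 28 elsewhere: D, E, F, G.
So E = 27.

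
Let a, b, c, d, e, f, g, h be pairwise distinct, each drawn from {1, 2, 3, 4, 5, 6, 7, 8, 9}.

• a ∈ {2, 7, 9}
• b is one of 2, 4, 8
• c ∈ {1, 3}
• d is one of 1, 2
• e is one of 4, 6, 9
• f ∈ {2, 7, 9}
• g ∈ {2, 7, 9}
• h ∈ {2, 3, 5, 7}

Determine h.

a, f, g between them cover only {2, 7, 9} — a naked triple. Remove those values from b, d, e, h.
d has just one choice, so d = 1. Strike 1 from c.
That leaves c = 3. Strike 3 from h.
So h = 5.

5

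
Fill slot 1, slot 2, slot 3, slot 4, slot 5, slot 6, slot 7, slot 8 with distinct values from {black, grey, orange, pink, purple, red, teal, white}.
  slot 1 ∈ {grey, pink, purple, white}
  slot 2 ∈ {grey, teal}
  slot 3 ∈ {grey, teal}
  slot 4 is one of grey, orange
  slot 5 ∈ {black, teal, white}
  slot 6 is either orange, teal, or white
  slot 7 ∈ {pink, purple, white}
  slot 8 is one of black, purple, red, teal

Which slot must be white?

slot 6

The 8 variables together cover exactly {black, grey, orange, pink, purple, red, teal, white} — 8 values for 8 variables — and red appears only in slot 8's list, so slot 8 = red.
The 7 still-open variables draw from only 7 values {black, grey, orange, pink, purple, teal, white}, so each is used; only slot 5 can be black, hence slot 5 = black.
The 2 variables slot 2 and slot 3 are confined to {grey, teal}, which locks those values in; drop them from slot 1, slot 4, slot 6.
slot 4 has just one choice, so slot 4 = orange. So slot 6 can't be orange.
So white goes to slot 6.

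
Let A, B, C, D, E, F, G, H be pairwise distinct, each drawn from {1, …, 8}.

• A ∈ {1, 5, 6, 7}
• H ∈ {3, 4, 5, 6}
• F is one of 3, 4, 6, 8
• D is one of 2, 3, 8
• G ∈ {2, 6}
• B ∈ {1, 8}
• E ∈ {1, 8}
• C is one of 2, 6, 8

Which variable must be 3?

The 8 variables together cover exactly {1, 2, 3, 4, 5, 6, 7, 8} — 8 values for 8 variables — and 7 appears only in A's list, so A = 7.
Among the 7 still-open variables, 5 fits only H (and all 7 values in {1, 2, 3, 4, 5, 6, 8} must be used), so H = 5.
The 6 still-open variables draw from only 6 values {1, 2, 3, 4, 6, 8}, so each is used; only F can be 4, hence F = 4.
The 5 still-open variables together cover exactly {1, 2, 3, 6, 8} — 5 values for 5 variables — and 3 appears only in D's list, so D = 3.

D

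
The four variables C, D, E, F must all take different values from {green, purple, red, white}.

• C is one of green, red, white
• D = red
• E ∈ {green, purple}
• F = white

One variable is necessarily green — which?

C

D has just one choice, so D = red. Remove red from C.
That leaves F = white. Remove white from C.
So green goes to C.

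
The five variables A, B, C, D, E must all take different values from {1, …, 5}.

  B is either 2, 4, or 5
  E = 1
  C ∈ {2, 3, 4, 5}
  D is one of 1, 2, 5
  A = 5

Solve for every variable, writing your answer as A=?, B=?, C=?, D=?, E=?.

A=5, B=4, C=3, D=2, E=1

A's domain is down to {5}, so A = 5. Eliminate 5 elsewhere: B, C, D.
E has just one choice, so E = 1. So D can't be 1.
D has just one choice, so D = 2. Strike 2 from B, C.
That leaves B = 4. Strike 4 from C.
That leaves C = 3.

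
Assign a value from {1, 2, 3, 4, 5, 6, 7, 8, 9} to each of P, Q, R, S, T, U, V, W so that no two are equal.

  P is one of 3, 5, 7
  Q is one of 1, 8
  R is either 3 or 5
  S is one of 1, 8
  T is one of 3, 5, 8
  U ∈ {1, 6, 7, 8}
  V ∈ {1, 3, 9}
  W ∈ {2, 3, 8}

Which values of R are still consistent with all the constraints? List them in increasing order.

Among the 8 variables, 2 fits only W (and all 8 values in {1, 2, 3, 5, 6, 7, 8, 9} must be used), so W = 2.
Among the 7 still-open variables, 6 fits only U (and all 7 values in {1, 3, 5, 6, 7, 8, 9} must be used), so U = 6.
The 6 still-open variables draw from only 6 values {1, 3, 5, 7, 8, 9}, so each is used; only P can be 7, hence P = 7.
The 5 still-open variables draw from only 5 values {1, 3, 5, 8, 9}, so each is used; only V can be 9, hence V = 9.
The 2 variables Q and S are confined to {1, 8}, which locks those values in; drop them from T.
No further eliminations apply; R can still be any of 3, 5.

3, 5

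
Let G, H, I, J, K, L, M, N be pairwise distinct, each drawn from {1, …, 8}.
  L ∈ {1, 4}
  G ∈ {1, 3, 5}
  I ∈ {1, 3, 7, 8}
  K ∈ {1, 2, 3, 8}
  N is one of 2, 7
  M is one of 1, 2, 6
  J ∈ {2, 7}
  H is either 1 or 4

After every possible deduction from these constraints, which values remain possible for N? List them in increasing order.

2, 7

The 8 variables together cover exactly {1, 2, 3, 4, 5, 6, 7, 8} — 8 values for 8 variables — and 5 appears only in G's list, so G = 5.
The 7 still-open variables draw from only 7 values {1, 2, 3, 4, 6, 7, 8}, so each is used; only M can be 6, hence M = 6.
H and L share exactly the 2 values {1, 4}; by pigeonhole those values go to them, so strike 1, 4 from I, K.
J and N between them cover only {2, 7} — a naked pair. Remove those values from I, K.
No further eliminations apply; N can still be any of 2, 7.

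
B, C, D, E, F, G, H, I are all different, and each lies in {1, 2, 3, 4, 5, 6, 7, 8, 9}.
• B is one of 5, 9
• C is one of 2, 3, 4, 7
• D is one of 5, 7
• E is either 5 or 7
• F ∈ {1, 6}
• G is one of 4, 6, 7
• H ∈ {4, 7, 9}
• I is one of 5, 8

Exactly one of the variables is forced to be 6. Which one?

D and E between them cover only {5, 7} — a naked pair. Remove those values from B, C, G, H, I.
B's domain is down to {9}, so B = 9. Eliminate 9 elsewhere: H.
H's domain is down to {4}, so H = 4. Strike 4 from C, G.
So 6 goes to G.

G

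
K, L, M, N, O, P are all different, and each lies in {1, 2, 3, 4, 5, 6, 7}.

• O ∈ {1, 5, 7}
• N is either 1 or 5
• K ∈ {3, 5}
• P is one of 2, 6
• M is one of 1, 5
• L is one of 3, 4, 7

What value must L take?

M and N between them cover only {1, 5} — a naked pair. Remove those values from K, O.
K's domain is down to {3}, so K = 3. Eliminate 3 elsewhere: L.
O has just one choice, so O = 7. Strike 7 from L.
So L = 4.

4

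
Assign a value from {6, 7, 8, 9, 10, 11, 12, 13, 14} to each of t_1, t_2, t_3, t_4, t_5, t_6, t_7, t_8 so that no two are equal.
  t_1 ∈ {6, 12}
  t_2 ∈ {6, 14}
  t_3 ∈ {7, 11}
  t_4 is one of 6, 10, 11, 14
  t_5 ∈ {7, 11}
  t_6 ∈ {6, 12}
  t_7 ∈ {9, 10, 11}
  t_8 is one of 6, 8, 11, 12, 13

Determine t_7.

t_1 and t_6 between them cover only {6, 12} — a naked pair. Remove those values from t_2, t_4, t_8.
t_2 has just one choice, so t_2 = 14. Eliminate 14 elsewhere: t_4.
t_3 and t_5 share exactly the 2 values {7, 11}; by pigeonhole those values go to them, so strike 7, 11 from t_4, t_7, t_8.
t_4 has just one choice, so t_4 = 10. So t_7 can't be 10.
So t_7 = 9.

9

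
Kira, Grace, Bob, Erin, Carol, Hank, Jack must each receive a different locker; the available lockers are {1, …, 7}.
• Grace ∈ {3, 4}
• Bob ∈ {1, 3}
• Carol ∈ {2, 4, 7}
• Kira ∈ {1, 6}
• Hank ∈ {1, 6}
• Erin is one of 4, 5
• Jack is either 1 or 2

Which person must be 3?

Among the 7 variables, 5 fits only Erin (and all 7 values in {1, 2, 3, 4, 5, 6, 7} must be used), so Erin = 5.
The 6 still-open variables draw from only 6 values {1, 2, 3, 4, 6, 7}, so each is used; only Carol can be 7, hence Carol = 7.
The 5 still-open variables draw from only 5 values {1, 2, 3, 4, 6}, so each is used; only Jack can be 2, hence Jack = 2.
The 4 still-open variables together cover exactly {1, 3, 4, 6} — 4 values for 4 variables — and 4 appears only in Grace's list, so Grace = 4.
The 3 still-open variables draw from only 3 values {1, 3, 6}, so each is used; only Bob can be 3, hence Bob = 3.

Bob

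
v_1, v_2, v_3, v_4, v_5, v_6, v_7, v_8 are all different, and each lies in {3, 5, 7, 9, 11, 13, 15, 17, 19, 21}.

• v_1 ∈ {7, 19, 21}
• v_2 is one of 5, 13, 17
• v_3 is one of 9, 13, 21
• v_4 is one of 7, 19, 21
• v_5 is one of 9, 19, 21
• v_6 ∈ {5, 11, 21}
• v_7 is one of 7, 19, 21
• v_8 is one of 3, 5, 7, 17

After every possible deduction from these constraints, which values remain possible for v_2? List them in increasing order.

v_1, v_4, v_7 between them cover only {7, 19, 21} — a naked triple. Remove those values from v_3, v_5, v_6, v_8.
That leaves v_5 = 9. Remove 9 from v_3.
That leaves v_3 = 13. So v_2 can't be 13.
No further eliminations apply; v_2 can still be any of 5, 17.

5, 17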